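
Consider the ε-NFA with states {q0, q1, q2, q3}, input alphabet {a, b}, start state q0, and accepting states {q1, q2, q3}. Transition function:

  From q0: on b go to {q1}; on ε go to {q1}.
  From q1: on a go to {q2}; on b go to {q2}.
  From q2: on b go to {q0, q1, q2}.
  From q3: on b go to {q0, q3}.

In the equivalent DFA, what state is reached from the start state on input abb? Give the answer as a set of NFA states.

Start: {q0, q1}.
δ(q0,a) = ∅; δ(q1,a) = {q2}.
Union: {q2}.
After a: {q2}.
δ(q2,b) = {q0, q1, q2}.
Union: {q0, q1, q2}.
After b: {q0, q1, q2}.
δ(q0,b) = {q1}; δ(q1,b) = {q2}; δ(q2,b) = {q0, q1, q2}.
Union: {q0, q1, q2}.
After b: {q0, q1, q2}.

{q0, q1, q2}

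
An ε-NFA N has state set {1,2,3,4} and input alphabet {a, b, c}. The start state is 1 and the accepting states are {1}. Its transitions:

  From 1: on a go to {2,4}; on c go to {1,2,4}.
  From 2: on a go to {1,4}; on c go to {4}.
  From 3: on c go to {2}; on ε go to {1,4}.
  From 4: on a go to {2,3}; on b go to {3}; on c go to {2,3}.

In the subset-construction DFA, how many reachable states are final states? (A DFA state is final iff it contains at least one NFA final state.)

Start state of the DFA: {1} (ε-closure of the NFA start).
{1} --a--> {2,4}  [new]
{1} --b--> ∅  [new]
{1} --c--> {1,2,4}  [new]
{2,4} --a--> {1,2,3,4}  [new]
{2,4} --b--> {1,3,4}  [new]
{2,4} --c--> {1,2,3,4}  [seen]
∅ --a--> ∅  [seen]
∅ --b--> ∅  [seen]
∅ --c--> ∅  [seen]
{1,2,4} --a--> {1,2,3,4}  [seen]
{1,2,4} --b--> {1,3,4}  [seen]
{1,2,4} --c--> {1,2,3,4}  [seen]
{1,2,3,4} --a--> {1,2,3,4}  [seen]
{1,2,3,4} --b--> {1,3,4}  [seen]
{1,2,3,4} --c--> {1,2,3,4}  [seen]
{1,3,4} --a--> {1,2,3,4}  [seen]
{1,3,4} --b--> {1,3,4}  [seen]
{1,3,4} --c--> {1,2,3,4}  [seen]
Reachable DFA states: {1}, {2,4}, ∅, {1,2,4}, {1,2,3,4}, {1,3,4}.
Accepting DFA states (contain an NFA accepting state): {1}, {1,2,4}, {1,2,3,4}, {1,3,4}.

4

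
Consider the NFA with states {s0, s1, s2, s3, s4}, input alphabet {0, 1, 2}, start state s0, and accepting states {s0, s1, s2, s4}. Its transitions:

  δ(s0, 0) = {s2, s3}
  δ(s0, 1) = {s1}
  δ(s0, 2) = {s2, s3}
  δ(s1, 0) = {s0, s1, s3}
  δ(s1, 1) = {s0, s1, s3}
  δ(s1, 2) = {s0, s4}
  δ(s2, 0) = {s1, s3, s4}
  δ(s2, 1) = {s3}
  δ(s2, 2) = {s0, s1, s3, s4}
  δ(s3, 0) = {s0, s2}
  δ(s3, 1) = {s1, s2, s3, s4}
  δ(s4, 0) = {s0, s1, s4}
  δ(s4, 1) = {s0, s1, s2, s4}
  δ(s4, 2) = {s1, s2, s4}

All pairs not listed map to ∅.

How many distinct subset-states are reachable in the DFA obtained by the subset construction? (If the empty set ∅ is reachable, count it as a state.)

11

Start state of the DFA: {s0}.
{s0} --0--> {s2, s3}  [new]
{s0} --1--> {s1}  [new]
{s0} --2--> {s2, s3}  [seen]
{s2, s3} --0--> {s0, s1, s2, s3, s4}  [new]
{s2, s3} --1--> {s1, s2, s3, s4}  [new]
{s2, s3} --2--> {s0, s1, s3, s4}  [new]
{s1} --0--> {s0, s1, s3}  [new]
{s1} --1--> {s0, s1, s3}  [seen]
{s1} --2--> {s0, s4}  [new]
{s0, s1, s2, s3, s4} --0--> {s0, s1, s2, s3, s4}  [seen]
{s0, s1, s2, s3, s4} --1--> {s0, s1, s2, s3, s4}  [seen]
{s0, s1, s2, s3, s4} --2--> {s0, s1, s2, s3, s4}  [seen]
{s1, s2, s3, s4} --0--> {s0, s1, s2, s3, s4}  [seen]
{s1, s2, s3, s4} --1--> {s0, s1, s2, s3, s4}  [seen]
{s1, s2, s3, s4} --2--> {s0, s1, s2, s3, s4}  [seen]
{s0, s1, s3, s4} --0--> {s0, s1, s2, s3, s4}  [seen]
{s0, s1, s3, s4} --1--> {s0, s1, s2, s3, s4}  [seen]
{s0, s1, s3, s4} --2--> {s0, s1, s2, s3, s4}  [seen]
{s0, s1, s3} --0--> {s0, s1, s2, s3}  [new]
{s0, s1, s3} --1--> {s0, s1, s2, s3, s4}  [seen]
{s0, s1, s3} --2--> {s0, s2, s3, s4}  [new]
{s0, s4} --0--> {s0, s1, s2, s3, s4}  [seen]
{s0, s4} --1--> {s0, s1, s2, s4}  [new]
{s0, s4} --2--> {s1, s2, s3, s4}  [seen]
{s0, s1, s2, s3} --0--> {s0, s1, s2, s3, s4}  [seen]
{s0, s1, s2, s3} --1--> {s0, s1, s2, s3, s4}  [seen]
{s0, s1, s2, s3} --2--> {s0, s1, s2, s3, s4}  [seen]
{s0, s2, s3, s4} --0--> {s0, s1, s2, s3, s4}  [seen]
{s0, s2, s3, s4} --1--> {s0, s1, s2, s3, s4}  [seen]
{s0, s2, s3, s4} --2--> {s0, s1, s2, s3, s4}  [seen]
{s0, s1, s2, s4} --0--> {s0, s1, s2, s3, s4}  [seen]
{s0, s1, s2, s4} --1--> {s0, s1, s2, s3, s4}  [seen]
{s0, s1, s2, s4} --2--> {s0, s1, s2, s3, s4}  [seen]
Reachable DFA states: {s0}, {s2, s3}, {s1}, {s0, s1, s2, s3, s4}, {s1, s2, s3, s4}, {s0, s1, s3, s4}, {s0, s1, s3}, {s0, s4}, {s0, s1, s2, s3}, {s0, s2, s3, s4}, {s0, s1, s2, s4}.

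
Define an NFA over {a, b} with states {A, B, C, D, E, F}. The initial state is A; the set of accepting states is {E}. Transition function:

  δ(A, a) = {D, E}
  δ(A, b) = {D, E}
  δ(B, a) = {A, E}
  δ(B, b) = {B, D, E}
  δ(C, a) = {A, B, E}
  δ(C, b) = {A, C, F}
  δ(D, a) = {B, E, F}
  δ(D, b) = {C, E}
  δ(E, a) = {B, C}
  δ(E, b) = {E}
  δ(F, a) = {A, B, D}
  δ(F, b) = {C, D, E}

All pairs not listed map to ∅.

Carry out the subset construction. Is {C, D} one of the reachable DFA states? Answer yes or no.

Start state of the DFA: {A}.
{A} --a--> {D, E}  [new]
{A} --b--> {D, E}  [seen]
{D, E} --a--> {B, C, E, F}  [new]
{D, E} --b--> {C, E}  [new]
{B, C, E, F} --a--> {A, B, C, D, E}  [new]
{B, C, E, F} --b--> {A, B, C, D, E, F}  [new]
{C, E} --a--> {A, B, C, E}  [new]
{C, E} --b--> {A, C, E, F}  [new]
{A, B, C, D, E} --a--> {A, B, C, D, E, F}  [seen]
{A, B, C, D, E} --b--> {A, B, C, D, E, F}  [seen]
{A, B, C, D, E, F} --a--> {A, B, C, D, E, F}  [seen]
{A, B, C, D, E, F} --b--> {A, B, C, D, E, F}  [seen]
{A, B, C, E} --a--> {A, B, C, D, E}  [seen]
{A, B, C, E} --b--> {A, B, C, D, E, F}  [seen]
{A, C, E, F} --a--> {A, B, C, D, E}  [seen]
{A, C, E, F} --b--> {A, C, D, E, F}  [new]
{A, C, D, E, F} --a--> {A, B, C, D, E, F}  [seen]
{A, C, D, E, F} --b--> {A, C, D, E, F}  [seen]
Reachable DFA states: {A}, {D, E}, {B, C, E, F}, {C, E}, {A, B, C, D, E}, {A, B, C, D, E, F}, {A, B, C, E}, {A, C, E, F}, {A, C, D, E, F}.
{C, D} is not among them.

no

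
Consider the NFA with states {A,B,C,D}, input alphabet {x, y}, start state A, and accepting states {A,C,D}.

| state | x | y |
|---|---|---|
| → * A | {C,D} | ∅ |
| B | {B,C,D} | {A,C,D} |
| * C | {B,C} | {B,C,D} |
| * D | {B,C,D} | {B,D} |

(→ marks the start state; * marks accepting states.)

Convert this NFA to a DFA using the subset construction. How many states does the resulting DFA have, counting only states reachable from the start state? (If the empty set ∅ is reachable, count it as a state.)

5

Start state of the DFA: {A}.
{A} --x--> {C,D}  [new]
{A} --y--> ∅  [new]
{C,D} --x--> {B,C,D}  [new]
{C,D} --y--> {B,C,D}  [seen]
∅ --x--> ∅  [seen]
∅ --y--> ∅  [seen]
{B,C,D} --x--> {B,C,D}  [seen]
{B,C,D} --y--> {A,B,C,D}  [new]
{A,B,C,D} --x--> {B,C,D}  [seen]
{A,B,C,D} --y--> {A,B,C,D}  [seen]
Reachable DFA states: {A}, {C,D}, ∅, {B,C,D}, {A,B,C,D}.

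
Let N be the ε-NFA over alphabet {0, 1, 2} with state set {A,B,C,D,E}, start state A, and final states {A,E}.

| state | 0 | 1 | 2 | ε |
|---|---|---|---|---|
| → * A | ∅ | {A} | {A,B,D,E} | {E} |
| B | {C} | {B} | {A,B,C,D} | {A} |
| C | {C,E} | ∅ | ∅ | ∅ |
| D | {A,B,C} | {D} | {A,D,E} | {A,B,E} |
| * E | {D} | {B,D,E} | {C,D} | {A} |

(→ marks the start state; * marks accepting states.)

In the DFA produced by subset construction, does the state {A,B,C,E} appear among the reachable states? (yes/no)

no

Start state of the DFA: {A,E} (ε-closure of the NFA start).
{A,E} --0--> {A,B,D,E}  [new]
{A,E} --1--> {A,B,D,E}  [seen]
{A,E} --2--> {A,B,C,D,E}  [new]
{A,B,D,E} --0--> {A,B,C,D,E}  [seen]
{A,B,D,E} --1--> {A,B,D,E}  [seen]
{A,B,D,E} --2--> {A,B,C,D,E}  [seen]
{A,B,C,D,E} --0--> {A,B,C,D,E}  [seen]
{A,B,C,D,E} --1--> {A,B,D,E}  [seen]
{A,B,C,D,E} --2--> {A,B,C,D,E}  [seen]
Reachable DFA states: {A,E}, {A,B,D,E}, {A,B,C,D,E}.
{A,B,C,E} is not among them.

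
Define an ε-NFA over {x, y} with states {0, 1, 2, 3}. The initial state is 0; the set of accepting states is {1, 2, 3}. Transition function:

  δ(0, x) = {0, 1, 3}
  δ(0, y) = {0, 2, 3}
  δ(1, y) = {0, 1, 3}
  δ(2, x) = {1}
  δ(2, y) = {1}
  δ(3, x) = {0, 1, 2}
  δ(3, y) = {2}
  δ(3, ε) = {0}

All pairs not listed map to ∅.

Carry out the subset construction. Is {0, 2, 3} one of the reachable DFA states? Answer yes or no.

yes

Start state of the DFA: {0} (ε-closure of the NFA start).
{0} --x--> {0, 1, 3}  [new]
{0} --y--> {0, 2, 3}  [new]
{0, 1, 3} --x--> {0, 1, 2, 3}  [new]
{0, 1, 3} --y--> {0, 1, 2, 3}  [seen]
{0, 2, 3} --x--> {0, 1, 2, 3}  [seen]
{0, 2, 3} --y--> {0, 1, 2, 3}  [seen]
{0, 1, 2, 3} --x--> {0, 1, 2, 3}  [seen]
{0, 1, 2, 3} --y--> {0, 1, 2, 3}  [seen]
Reachable DFA states: {0}, {0, 1, 3}, {0, 2, 3}, {0, 1, 2, 3}.
{0, 2, 3} is among them.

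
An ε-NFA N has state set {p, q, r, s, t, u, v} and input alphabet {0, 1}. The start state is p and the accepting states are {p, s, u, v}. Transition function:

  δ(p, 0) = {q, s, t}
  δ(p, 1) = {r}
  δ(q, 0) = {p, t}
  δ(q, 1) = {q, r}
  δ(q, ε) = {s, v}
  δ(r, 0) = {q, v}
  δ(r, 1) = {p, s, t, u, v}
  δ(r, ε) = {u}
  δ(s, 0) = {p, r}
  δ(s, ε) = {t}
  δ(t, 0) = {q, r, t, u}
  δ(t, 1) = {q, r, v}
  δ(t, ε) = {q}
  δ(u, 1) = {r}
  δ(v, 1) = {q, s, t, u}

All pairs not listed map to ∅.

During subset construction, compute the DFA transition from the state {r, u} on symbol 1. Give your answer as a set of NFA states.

{p, q, r, s, t, u, v}

δ(r,1) = {p, s, t, u, v}; δ(u,1) = {r}.
Union: {p, r, s, t, u, v}.
ε-closure gives {p, q, r, s, t, u, v}.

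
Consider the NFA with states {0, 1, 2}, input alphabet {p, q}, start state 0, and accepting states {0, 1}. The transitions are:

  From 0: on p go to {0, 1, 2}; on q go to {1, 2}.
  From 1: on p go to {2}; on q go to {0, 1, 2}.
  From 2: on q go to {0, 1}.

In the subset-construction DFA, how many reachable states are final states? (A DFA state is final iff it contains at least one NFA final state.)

Start state of the DFA: {0}.
{0} --p--> {0, 1, 2}  [new]
{0} --q--> {1, 2}  [new]
{0, 1, 2} --p--> {0, 1, 2}  [seen]
{0, 1, 2} --q--> {0, 1, 2}  [seen]
{1, 2} --p--> {2}  [new]
{1, 2} --q--> {0, 1, 2}  [seen]
{2} --p--> ∅  [new]
{2} --q--> {0, 1}  [new]
∅ --p--> ∅  [seen]
∅ --q--> ∅  [seen]
{0, 1} --p--> {0, 1, 2}  [seen]
{0, 1} --q--> {0, 1, 2}  [seen]
Reachable DFA states: {0}, {0, 1, 2}, {1, 2}, {2}, ∅, {0, 1}.
Accepting DFA states (contain an NFA accepting state): {0}, {0, 1, 2}, {1, 2}, {0, 1}.

4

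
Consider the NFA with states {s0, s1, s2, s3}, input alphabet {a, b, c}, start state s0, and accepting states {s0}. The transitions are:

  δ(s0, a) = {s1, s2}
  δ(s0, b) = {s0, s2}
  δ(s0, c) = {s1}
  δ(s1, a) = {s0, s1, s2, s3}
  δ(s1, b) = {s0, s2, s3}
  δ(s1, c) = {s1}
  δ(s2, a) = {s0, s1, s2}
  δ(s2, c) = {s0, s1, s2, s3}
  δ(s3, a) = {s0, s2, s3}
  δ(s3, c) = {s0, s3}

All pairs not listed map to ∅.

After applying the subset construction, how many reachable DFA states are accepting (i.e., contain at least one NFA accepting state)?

Start state of the DFA: {s0}.
{s0} --a--> {s1, s2}  [new]
{s0} --b--> {s0, s2}  [new]
{s0} --c--> {s1}  [new]
{s1, s2} --a--> {s0, s1, s2, s3}  [new]
{s1, s2} --b--> {s0, s2, s3}  [new]
{s1, s2} --c--> {s0, s1, s2, s3}  [seen]
{s0, s2} --a--> {s0, s1, s2}  [new]
{s0, s2} --b--> {s0, s2}  [seen]
{s0, s2} --c--> {s0, s1, s2, s3}  [seen]
{s1} --a--> {s0, s1, s2, s3}  [seen]
{s1} --b--> {s0, s2, s3}  [seen]
{s1} --c--> {s1}  [seen]
{s0, s1, s2, s3} --a--> {s0, s1, s2, s3}  [seen]
{s0, s1, s2, s3} --b--> {s0, s2, s3}  [seen]
{s0, s1, s2, s3} --c--> {s0, s1, s2, s3}  [seen]
{s0, s2, s3} --a--> {s0, s1, s2, s3}  [seen]
{s0, s2, s3} --b--> {s0, s2}  [seen]
{s0, s2, s3} --c--> {s0, s1, s2, s3}  [seen]
{s0, s1, s2} --a--> {s0, s1, s2, s3}  [seen]
{s0, s1, s2} --b--> {s0, s2, s3}  [seen]
{s0, s1, s2} --c--> {s0, s1, s2, s3}  [seen]
Reachable DFA states: {s0}, {s1, s2}, {s0, s2}, {s1}, {s0, s1, s2, s3}, {s0, s2, s3}, {s0, s1, s2}.
Accepting DFA states (contain an NFA accepting state): {s0}, {s0, s2}, {s0, s1, s2, s3}, {s0, s2, s3}, {s0, s1, s2}.

5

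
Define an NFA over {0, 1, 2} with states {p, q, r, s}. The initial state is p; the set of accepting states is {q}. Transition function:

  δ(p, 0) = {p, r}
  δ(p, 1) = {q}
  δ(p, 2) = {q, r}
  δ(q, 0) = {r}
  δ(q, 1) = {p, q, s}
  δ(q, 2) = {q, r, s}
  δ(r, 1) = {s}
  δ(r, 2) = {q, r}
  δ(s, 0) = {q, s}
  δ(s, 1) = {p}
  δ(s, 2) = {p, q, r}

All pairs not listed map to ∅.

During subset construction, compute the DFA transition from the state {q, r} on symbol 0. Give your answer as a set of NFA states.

{r}

δ(q,0) = {r}; δ(r,0) = ∅.
Union: {r}.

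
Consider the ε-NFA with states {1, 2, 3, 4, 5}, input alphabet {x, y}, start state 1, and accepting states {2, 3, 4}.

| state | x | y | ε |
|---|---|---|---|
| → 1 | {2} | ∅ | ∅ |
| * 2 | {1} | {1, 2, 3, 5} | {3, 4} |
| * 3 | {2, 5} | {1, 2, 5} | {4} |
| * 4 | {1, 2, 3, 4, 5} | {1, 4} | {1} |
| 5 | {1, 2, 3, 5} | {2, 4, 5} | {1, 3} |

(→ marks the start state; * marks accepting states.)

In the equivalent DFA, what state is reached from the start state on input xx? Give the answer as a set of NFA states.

{1, 2, 3, 4, 5}

Start: {1}.
δ(1,x) = {2}.
Union: {2}.
ε-closure gives {1, 2, 3, 4}.
After x: {1, 2, 3, 4}.
δ(1,x) = {2}; δ(2,x) = {1}; δ(3,x) = {2, 5}; δ(4,x) = {1, 2, 3, 4, 5}.
Union: {1, 2, 3, 4, 5}.
After x: {1, 2, 3, 4, 5}.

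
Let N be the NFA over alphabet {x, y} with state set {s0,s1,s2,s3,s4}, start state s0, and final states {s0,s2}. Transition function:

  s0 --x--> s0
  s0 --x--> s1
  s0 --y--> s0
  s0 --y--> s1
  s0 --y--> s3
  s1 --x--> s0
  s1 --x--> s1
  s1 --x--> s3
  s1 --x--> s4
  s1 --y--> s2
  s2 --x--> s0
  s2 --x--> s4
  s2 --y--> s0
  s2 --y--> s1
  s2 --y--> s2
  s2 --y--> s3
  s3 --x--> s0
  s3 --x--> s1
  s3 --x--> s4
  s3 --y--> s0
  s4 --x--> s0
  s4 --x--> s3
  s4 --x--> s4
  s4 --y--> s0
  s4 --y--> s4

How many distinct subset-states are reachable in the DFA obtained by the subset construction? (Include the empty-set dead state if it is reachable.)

Start state of the DFA: {s0}.
{s0} --x--> {s0,s1}  [new]
{s0} --y--> {s0,s1,s3}  [new]
{s0,s1} --x--> {s0,s1,s3,s4}  [new]
{s0,s1} --y--> {s0,s1,s2,s3}  [new]
{s0,s1,s3} --x--> {s0,s1,s3,s4}  [seen]
{s0,s1,s3} --y--> {s0,s1,s2,s3}  [seen]
{s0,s1,s3,s4} --x--> {s0,s1,s3,s4}  [seen]
{s0,s1,s3,s4} --y--> {s0,s1,s2,s3,s4}  [new]
{s0,s1,s2,s3} --x--> {s0,s1,s3,s4}  [seen]
{s0,s1,s2,s3} --y--> {s0,s1,s2,s3}  [seen]
{s0,s1,s2,s3,s4} --x--> {s0,s1,s3,s4}  [seen]
{s0,s1,s2,s3,s4} --y--> {s0,s1,s2,s3,s4}  [seen]
Reachable DFA states: {s0}, {s0,s1}, {s0,s1,s3}, {s0,s1,s3,s4}, {s0,s1,s2,s3}, {s0,s1,s2,s3,s4}.

6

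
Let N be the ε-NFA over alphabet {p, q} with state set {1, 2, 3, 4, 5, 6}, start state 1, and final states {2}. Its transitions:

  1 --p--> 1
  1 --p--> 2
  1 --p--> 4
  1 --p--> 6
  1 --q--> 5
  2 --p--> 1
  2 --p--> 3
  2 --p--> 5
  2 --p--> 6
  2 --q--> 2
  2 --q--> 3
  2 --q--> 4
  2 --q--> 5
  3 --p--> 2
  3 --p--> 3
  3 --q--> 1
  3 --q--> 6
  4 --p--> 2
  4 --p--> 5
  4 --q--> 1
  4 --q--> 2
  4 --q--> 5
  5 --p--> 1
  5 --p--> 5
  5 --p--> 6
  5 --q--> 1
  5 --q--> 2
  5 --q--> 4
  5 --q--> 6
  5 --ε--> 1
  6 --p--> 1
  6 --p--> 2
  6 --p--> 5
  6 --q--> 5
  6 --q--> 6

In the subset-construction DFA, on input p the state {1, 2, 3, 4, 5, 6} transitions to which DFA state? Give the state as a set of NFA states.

δ(1,p) = {1, 2, 4, 6}; δ(2,p) = {1, 3, 5, 6}; δ(3,p) = {2, 3}; δ(4,p) = {2, 5}; δ(5,p) = {1, 5, 6}; δ(6,p) = {1, 2, 5}.
Union: {1, 2, 3, 4, 5, 6}.

{1, 2, 3, 4, 5, 6}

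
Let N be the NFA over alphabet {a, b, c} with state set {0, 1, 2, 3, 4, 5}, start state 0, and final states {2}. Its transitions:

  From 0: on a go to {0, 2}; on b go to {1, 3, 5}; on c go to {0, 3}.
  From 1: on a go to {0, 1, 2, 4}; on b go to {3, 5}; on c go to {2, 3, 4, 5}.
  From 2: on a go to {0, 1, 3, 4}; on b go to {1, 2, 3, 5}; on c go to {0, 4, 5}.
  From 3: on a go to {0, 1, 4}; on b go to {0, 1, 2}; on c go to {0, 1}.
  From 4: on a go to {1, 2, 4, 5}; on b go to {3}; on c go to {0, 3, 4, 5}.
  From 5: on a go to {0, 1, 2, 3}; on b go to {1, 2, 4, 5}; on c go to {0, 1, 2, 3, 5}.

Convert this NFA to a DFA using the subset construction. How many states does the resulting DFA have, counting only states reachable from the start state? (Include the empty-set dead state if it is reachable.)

Start state of the DFA: {0}.
{0} --a--> {0, 2}  [new]
{0} --b--> {1, 3, 5}  [new]
{0} --c--> {0, 3}  [new]
{0, 2} --a--> {0, 1, 2, 3, 4}  [new]
{0, 2} --b--> {1, 2, 3, 5}  [new]
{0, 2} --c--> {0, 3, 4, 5}  [new]
{1, 3, 5} --a--> {0, 1, 2, 3, 4}  [seen]
{1, 3, 5} --b--> {0, 1, 2, 3, 4, 5}  [new]
{1, 3, 5} --c--> {0, 1, 2, 3, 4, 5}  [seen]
{0, 3} --a--> {0, 1, 2, 4}  [new]
{0, 3} --b--> {0, 1, 2, 3, 5}  [new]
{0, 3} --c--> {0, 1, 3}  [new]
{0, 1, 2, 3, 4} --a--> {0, 1, 2, 3, 4, 5}  [seen]
{0, 1, 2, 3, 4} --b--> {0, 1, 2, 3, 5}  [seen]
{0, 1, 2, 3, 4} --c--> {0, 1, 2, 3, 4, 5}  [seen]
{1, 2, 3, 5} --a--> {0, 1, 2, 3, 4}  [seen]
{1, 2, 3, 5} --b--> {0, 1, 2, 3, 4, 5}  [seen]
{1, 2, 3, 5} --c--> {0, 1, 2, 3, 4, 5}  [seen]
{0, 3, 4, 5} --a--> {0, 1, 2, 3, 4, 5}  [seen]
{0, 3, 4, 5} --b--> {0, 1, 2, 3, 4, 5}  [seen]
{0, 3, 4, 5} --c--> {0, 1, 2, 3, 4, 5}  [seen]
{0, 1, 2, 3, 4, 5} --a--> {0, 1, 2, 3, 4, 5}  [seen]
{0, 1, 2, 3, 4, 5} --b--> {0, 1, 2, 3, 4, 5}  [seen]
{0, 1, 2, 3, 4, 5} --c--> {0, 1, 2, 3, 4, 5}  [seen]
{0, 1, 2, 4} --a--> {0, 1, 2, 3, 4, 5}  [seen]
{0, 1, 2, 4} --b--> {1, 2, 3, 5}  [seen]
{0, 1, 2, 4} --c--> {0, 2, 3, 4, 5}  [new]
{0, 1, 2, 3, 5} --a--> {0, 1, 2, 3, 4}  [seen]
{0, 1, 2, 3, 5} --b--> {0, 1, 2, 3, 4, 5}  [seen]
{0, 1, 2, 3, 5} --c--> {0, 1, 2, 3, 4, 5}  [seen]
{0, 1, 3} --a--> {0, 1, 2, 4}  [seen]
{0, 1, 3} --b--> {0, 1, 2, 3, 5}  [seen]
{0, 1, 3} --c--> {0, 1, 2, 3, 4, 5}  [seen]
{0, 2, 3, 4, 5} --a--> {0, 1, 2, 3, 4, 5}  [seen]
{0, 2, 3, 4, 5} --b--> {0, 1, 2, 3, 4, 5}  [seen]
{0, 2, 3, 4, 5} --c--> {0, 1, 2, 3, 4, 5}  [seen]
Reachable DFA states: {0}, {0, 2}, {1, 3, 5}, {0, 3}, {0, 1, 2, 3, 4}, {1, 2, 3, 5}, {0, 3, 4, 5}, {0, 1, 2, 3, 4, 5}, {0, 1, 2, 4}, {0, 1, 2, 3, 5}, {0, 1, 3}, {0, 2, 3, 4, 5}.

12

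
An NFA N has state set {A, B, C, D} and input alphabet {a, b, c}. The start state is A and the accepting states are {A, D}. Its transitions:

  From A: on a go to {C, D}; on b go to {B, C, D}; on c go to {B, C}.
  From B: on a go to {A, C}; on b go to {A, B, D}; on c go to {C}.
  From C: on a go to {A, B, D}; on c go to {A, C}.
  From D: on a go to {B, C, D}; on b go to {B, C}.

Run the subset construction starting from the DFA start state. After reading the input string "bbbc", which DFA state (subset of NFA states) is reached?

Start: {A}.
δ(A,b) = {B, C, D}.
Union: {B, C, D}.
After b: {B, C, D}.
δ(B,b) = {A, B, D}; δ(C,b) = ∅; δ(D,b) = {B, C}.
Union: {A, B, C, D}.
After b: {A, B, C, D}.
δ(A,b) = {B, C, D}; δ(B,b) = {A, B, D}; δ(C,b) = ∅; δ(D,b) = {B, C}.
Union: {A, B, C, D}.
After b: {A, B, C, D}.
δ(A,c) = {B, C}; δ(B,c) = {C}; δ(C,c) = {A, C}; δ(D,c) = ∅.
Union: {A, B, C}.
After c: {A, B, C}.

{A, B, C}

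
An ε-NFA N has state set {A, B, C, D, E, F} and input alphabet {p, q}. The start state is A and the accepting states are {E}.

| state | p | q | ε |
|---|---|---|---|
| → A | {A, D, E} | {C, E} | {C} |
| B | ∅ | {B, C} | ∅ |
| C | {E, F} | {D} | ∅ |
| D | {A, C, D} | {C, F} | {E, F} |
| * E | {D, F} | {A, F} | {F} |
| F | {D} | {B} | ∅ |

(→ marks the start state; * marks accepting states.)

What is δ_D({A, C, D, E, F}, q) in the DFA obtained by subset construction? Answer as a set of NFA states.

δ(A,q) = {C, E}; δ(C,q) = {D}; δ(D,q) = {C, F}; δ(E,q) = {A, F}; δ(F,q) = {B}.
Union: {A, B, C, D, E, F}.

{A, B, C, D, E, F}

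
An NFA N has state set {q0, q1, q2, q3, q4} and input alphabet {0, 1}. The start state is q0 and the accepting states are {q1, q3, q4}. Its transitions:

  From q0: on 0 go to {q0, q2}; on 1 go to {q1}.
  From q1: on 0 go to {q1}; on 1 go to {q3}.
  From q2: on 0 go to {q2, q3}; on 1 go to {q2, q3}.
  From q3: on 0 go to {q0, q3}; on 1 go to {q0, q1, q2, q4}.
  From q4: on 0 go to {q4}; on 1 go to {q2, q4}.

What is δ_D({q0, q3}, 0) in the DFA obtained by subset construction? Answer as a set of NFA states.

δ(q0,0) = {q0, q2}; δ(q3,0) = {q0, q3}.
Union: {q0, q2, q3}.

{q0, q2, q3}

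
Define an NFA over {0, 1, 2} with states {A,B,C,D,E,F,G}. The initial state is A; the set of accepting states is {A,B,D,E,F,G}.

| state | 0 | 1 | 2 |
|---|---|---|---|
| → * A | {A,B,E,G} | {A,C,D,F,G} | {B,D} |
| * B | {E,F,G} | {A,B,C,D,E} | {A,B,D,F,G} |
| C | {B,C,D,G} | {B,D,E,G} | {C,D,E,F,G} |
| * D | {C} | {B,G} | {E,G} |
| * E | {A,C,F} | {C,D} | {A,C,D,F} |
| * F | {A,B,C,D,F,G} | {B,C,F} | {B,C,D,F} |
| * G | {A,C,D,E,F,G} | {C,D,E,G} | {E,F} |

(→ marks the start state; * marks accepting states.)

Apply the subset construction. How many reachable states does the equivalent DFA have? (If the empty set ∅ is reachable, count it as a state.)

Start state of the DFA: {A}.
{A} --0--> {A,B,E,G}  [new]
{A} --1--> {A,C,D,F,G}  [new]
{A} --2--> {B,D}  [new]
{A,B,E,G} --0--> {A,B,C,D,E,F,G}  [new]
{A,B,E,G} --1--> {A,B,C,D,E,F,G}  [seen]
{A,B,E,G} --2--> {A,B,C,D,E,F,G}  [seen]
{A,C,D,F,G} --0--> {A,B,C,D,E,F,G}  [seen]
{A,C,D,F,G} --1--> {A,B,C,D,E,F,G}  [seen]
{A,C,D,F,G} --2--> {B,C,D,E,F,G}  [new]
{B,D} --0--> {C,E,F,G}  [new]
{B,D} --1--> {A,B,C,D,E,G}  [new]
{B,D} --2--> {A,B,D,E,F,G}  [new]
{A,B,C,D,E,F,G} --0--> {A,B,C,D,E,F,G}  [seen]
{A,B,C,D,E,F,G} --1--> {A,B,C,D,E,F,G}  [seen]
{A,B,C,D,E,F,G} --2--> {A,B,C,D,E,F,G}  [seen]
{B,C,D,E,F,G} --0--> {A,B,C,D,E,F,G}  [seen]
{B,C,D,E,F,G} --1--> {A,B,C,D,E,F,G}  [seen]
{B,C,D,E,F,G} --2--> {A,B,C,D,E,F,G}  [seen]
{C,E,F,G} --0--> {A,B,C,D,E,F,G}  [seen]
{C,E,F,G} --1--> {B,C,D,E,F,G}  [seen]
{C,E,F,G} --2--> {A,B,C,D,E,F,G}  [seen]
{A,B,C,D,E,G} --0--> {A,B,C,D,E,F,G}  [seen]
{A,B,C,D,E,G} --1--> {A,B,C,D,E,F,G}  [seen]
{A,B,C,D,E,G} --2--> {A,B,C,D,E,F,G}  [seen]
{A,B,D,E,F,G} --0--> {A,B,C,D,E,F,G}  [seen]
{A,B,D,E,F,G} --1--> {A,B,C,D,E,F,G}  [seen]
{A,B,D,E,F,G} --2--> {A,B,C,D,E,F,G}  [seen]
Reachable DFA states: {A}, {A,B,E,G}, {A,C,D,F,G}, {B,D}, {A,B,C,D,E,F,G}, {B,C,D,E,F,G}, {C,E,F,G}, {A,B,C,D,E,G}, {A,B,D,E,F,G}.

9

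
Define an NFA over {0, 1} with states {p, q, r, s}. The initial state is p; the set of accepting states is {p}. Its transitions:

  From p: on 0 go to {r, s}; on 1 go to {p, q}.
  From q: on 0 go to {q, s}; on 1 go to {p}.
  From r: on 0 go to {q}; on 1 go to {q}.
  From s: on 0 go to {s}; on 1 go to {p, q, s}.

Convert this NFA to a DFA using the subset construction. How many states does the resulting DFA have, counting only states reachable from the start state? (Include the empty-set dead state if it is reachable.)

6

Start state of the DFA: {p}.
{p} --0--> {r, s}  [new]
{p} --1--> {p, q}  [new]
{r, s} --0--> {q, s}  [new]
{r, s} --1--> {p, q, s}  [new]
{p, q} --0--> {q, r, s}  [new]
{p, q} --1--> {p, q}  [seen]
{q, s} --0--> {q, s}  [seen]
{q, s} --1--> {p, q, s}  [seen]
{p, q, s} --0--> {q, r, s}  [seen]
{p, q, s} --1--> {p, q, s}  [seen]
{q, r, s} --0--> {q, s}  [seen]
{q, r, s} --1--> {p, q, s}  [seen]
Reachable DFA states: {p}, {r, s}, {p, q}, {q, s}, {p, q, s}, {q, r, s}.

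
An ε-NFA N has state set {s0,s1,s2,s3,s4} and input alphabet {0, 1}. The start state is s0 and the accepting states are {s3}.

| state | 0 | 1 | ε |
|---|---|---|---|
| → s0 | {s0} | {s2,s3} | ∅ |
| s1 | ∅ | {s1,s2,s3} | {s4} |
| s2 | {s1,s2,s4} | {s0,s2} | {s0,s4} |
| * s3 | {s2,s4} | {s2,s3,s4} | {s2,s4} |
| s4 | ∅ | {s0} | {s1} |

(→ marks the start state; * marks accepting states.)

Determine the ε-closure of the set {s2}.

{s0,s1,s2,s4}

Begin with {s2}.
s2 →ε {s0,s4}; add s0, s4.
s4 →ε {s1}; add s1.
ε-closure = {s0,s1,s2,s4}.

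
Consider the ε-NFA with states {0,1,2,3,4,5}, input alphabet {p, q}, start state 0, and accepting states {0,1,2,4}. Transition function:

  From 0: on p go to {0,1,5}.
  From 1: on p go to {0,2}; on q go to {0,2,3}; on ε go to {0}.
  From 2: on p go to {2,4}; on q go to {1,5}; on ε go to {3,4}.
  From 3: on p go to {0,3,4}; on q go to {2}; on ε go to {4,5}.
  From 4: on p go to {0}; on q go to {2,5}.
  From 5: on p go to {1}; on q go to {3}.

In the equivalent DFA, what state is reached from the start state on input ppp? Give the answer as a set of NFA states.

{0,1,2,3,4,5}

Start: {0}.
δ(0,p) = {0,1,5}.
Union: {0,1,5}.
After p: {0,1,5}.
δ(0,p) = {0,1,5}; δ(1,p) = {0,2}; δ(5,p) = {1}.
Union: {0,1,2,5}.
ε-closure gives {0,1,2,3,4,5}.
After p: {0,1,2,3,4,5}.
δ(0,p) = {0,1,5}; δ(1,p) = {0,2}; δ(2,p) = {2,4}; δ(3,p) = {0,3,4}; δ(4,p) = {0}; δ(5,p) = {1}.
Union: {0,1,2,3,4,5}.
After p: {0,1,2,3,4,5}.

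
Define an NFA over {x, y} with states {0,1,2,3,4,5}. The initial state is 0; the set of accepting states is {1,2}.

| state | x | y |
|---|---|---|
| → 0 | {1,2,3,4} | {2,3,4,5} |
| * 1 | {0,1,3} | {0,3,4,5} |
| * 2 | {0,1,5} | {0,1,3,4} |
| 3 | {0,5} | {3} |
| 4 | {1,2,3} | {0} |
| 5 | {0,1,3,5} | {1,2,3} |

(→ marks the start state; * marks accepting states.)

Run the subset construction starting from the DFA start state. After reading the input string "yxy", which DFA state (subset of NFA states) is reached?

{0,1,2,3,4,5}

Start: {0}.
δ(0,y) = {2,3,4,5}.
Union: {2,3,4,5}.
After y: {2,3,4,5}.
δ(2,x) = {0,1,5}; δ(3,x) = {0,5}; δ(4,x) = {1,2,3}; δ(5,x) = {0,1,3,5}.
Union: {0,1,2,3,5}.
After x: {0,1,2,3,5}.
δ(0,y) = {2,3,4,5}; δ(1,y) = {0,3,4,5}; δ(2,y) = {0,1,3,4}; δ(3,y) = {3}; δ(5,y) = {1,2,3}.
Union: {0,1,2,3,4,5}.
After y: {0,1,2,3,4,5}.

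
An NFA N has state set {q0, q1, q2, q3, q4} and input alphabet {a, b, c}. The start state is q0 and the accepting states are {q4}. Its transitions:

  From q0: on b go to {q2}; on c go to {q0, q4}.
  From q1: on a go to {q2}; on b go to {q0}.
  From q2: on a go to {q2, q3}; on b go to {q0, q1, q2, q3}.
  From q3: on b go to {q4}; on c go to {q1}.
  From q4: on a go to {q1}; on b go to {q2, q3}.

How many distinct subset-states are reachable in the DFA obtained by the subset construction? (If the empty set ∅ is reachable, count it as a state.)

Start state of the DFA: {q0}.
{q0} --a--> ∅  [new]
{q0} --b--> {q2}  [new]
{q0} --c--> {q0, q4}  [new]
∅ --a--> ∅  [seen]
∅ --b--> ∅  [seen]
∅ --c--> ∅  [seen]
{q2} --a--> {q2, q3}  [new]
{q2} --b--> {q0, q1, q2, q3}  [new]
{q2} --c--> ∅  [seen]
{q0, q4} --a--> {q1}  [new]
{q0, q4} --b--> {q2, q3}  [seen]
{q0, q4} --c--> {q0, q4}  [seen]
{q2, q3} --a--> {q2, q3}  [seen]
{q2, q3} --b--> {q0, q1, q2, q3, q4}  [new]
{q2, q3} --c--> {q1}  [seen]
{q0, q1, q2, q3} --a--> {q2, q3}  [seen]
{q0, q1, q2, q3} --b--> {q0, q1, q2, q3, q4}  [seen]
{q0, q1, q2, q3} --c--> {q0, q1, q4}  [new]
{q1} --a--> {q2}  [seen]
{q1} --b--> {q0}  [seen]
{q1} --c--> ∅  [seen]
{q0, q1, q2, q3, q4} --a--> {q1, q2, q3}  [new]
{q0, q1, q2, q3, q4} --b--> {q0, q1, q2, q3, q4}  [seen]
{q0, q1, q2, q3, q4} --c--> {q0, q1, q4}  [seen]
{q0, q1, q4} --a--> {q1, q2}  [new]
{q0, q1, q4} --b--> {q0, q2, q3}  [new]
{q0, q1, q4} --c--> {q0, q4}  [seen]
{q1, q2, q3} --a--> {q2, q3}  [seen]
{q1, q2, q3} --b--> {q0, q1, q2, q3, q4}  [seen]
{q1, q2, q3} --c--> {q1}  [seen]
{q1, q2} --a--> {q2, q3}  [seen]
{q1, q2} --b--> {q0, q1, q2, q3}  [seen]
{q1, q2} --c--> ∅  [seen]
{q0, q2, q3} --a--> {q2, q3}  [seen]
{q0, q2, q3} --b--> {q0, q1, q2, q3, q4}  [seen]
{q0, q2, q3} --c--> {q0, q1, q4}  [seen]
Reachable DFA states: {q0}, ∅, {q2}, {q0, q4}, {q2, q3}, {q0, q1, q2, q3}, {q1}, {q0, q1, q2, q3, q4}, {q0, q1, q4}, {q1, q2, q3}, {q1, q2}, {q0, q2, q3}.

12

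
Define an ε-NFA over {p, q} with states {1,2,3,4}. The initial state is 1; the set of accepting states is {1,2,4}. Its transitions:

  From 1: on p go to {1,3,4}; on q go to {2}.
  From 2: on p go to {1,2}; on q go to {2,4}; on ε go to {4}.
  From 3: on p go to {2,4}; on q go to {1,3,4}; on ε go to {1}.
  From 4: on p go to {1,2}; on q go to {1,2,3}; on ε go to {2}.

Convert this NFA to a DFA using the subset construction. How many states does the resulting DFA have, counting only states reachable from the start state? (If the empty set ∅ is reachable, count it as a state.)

Start state of the DFA: {1} (ε-closure of the NFA start).
{1} --p--> {1,2,3,4}  [new]
{1} --q--> {2,4}  [new]
{1,2,3,4} --p--> {1,2,3,4}  [seen]
{1,2,3,4} --q--> {1,2,3,4}  [seen]
{2,4} --p--> {1,2,4}  [new]
{2,4} --q--> {1,2,3,4}  [seen]
{1,2,4} --p--> {1,2,3,4}  [seen]
{1,2,4} --q--> {1,2,3,4}  [seen]
Reachable DFA states: {1}, {1,2,3,4}, {2,4}, {1,2,4}.

4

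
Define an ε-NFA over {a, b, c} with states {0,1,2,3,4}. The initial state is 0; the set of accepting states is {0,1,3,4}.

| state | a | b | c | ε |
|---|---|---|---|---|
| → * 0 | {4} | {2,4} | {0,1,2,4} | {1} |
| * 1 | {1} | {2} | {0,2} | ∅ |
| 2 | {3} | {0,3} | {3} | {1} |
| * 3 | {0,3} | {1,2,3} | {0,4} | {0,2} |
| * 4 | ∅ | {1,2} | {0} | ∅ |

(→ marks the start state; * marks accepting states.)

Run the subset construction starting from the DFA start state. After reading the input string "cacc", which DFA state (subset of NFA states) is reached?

Start: {0,1}.
δ(0,c) = {0,1,2,4}; δ(1,c) = {0,2}.
Union: {0,1,2,4}.
After c: {0,1,2,4}.
δ(0,a) = {4}; δ(1,a) = {1}; δ(2,a) = {3}; δ(4,a) = ∅.
Union: {1,3,4}.
ε-closure gives {0,1,2,3,4}.
After a: {0,1,2,3,4}.
δ(0,c) = {0,1,2,4}; δ(1,c) = {0,2}; δ(2,c) = {3}; δ(3,c) = {0,4}; δ(4,c) = {0}.
Union: {0,1,2,3,4}.
After c: {0,1,2,3,4}.
δ(0,c) = {0,1,2,4}; δ(1,c) = {0,2}; δ(2,c) = {3}; δ(3,c) = {0,4}; δ(4,c) = {0}.
Union: {0,1,2,3,4}.
After c: {0,1,2,3,4}.

{0,1,2,3,4}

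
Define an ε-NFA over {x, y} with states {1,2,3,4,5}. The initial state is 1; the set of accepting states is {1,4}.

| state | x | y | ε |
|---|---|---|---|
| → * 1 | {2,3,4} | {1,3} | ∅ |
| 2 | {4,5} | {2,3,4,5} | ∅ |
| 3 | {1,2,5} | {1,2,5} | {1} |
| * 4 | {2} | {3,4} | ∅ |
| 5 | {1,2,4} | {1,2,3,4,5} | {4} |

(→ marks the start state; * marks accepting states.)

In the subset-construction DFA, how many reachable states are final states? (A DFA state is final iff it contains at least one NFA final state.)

Start state of the DFA: {1} (ε-closure of the NFA start).
{1} --x--> {1,2,3,4}  [new]
{1} --y--> {1,3}  [new]
{1,2,3,4} --x--> {1,2,3,4,5}  [new]
{1,2,3,4} --y--> {1,2,3,4,5}  [seen]
{1,3} --x--> {1,2,3,4,5}  [seen]
{1,3} --y--> {1,2,3,4,5}  [seen]
{1,2,3,4,5} --x--> {1,2,3,4,5}  [seen]
{1,2,3,4,5} --y--> {1,2,3,4,5}  [seen]
Reachable DFA states: {1}, {1,2,3,4}, {1,3}, {1,2,3,4,5}.
Accepting DFA states (contain an NFA accepting state): {1}, {1,2,3,4}, {1,3}, {1,2,3,4,5}.

4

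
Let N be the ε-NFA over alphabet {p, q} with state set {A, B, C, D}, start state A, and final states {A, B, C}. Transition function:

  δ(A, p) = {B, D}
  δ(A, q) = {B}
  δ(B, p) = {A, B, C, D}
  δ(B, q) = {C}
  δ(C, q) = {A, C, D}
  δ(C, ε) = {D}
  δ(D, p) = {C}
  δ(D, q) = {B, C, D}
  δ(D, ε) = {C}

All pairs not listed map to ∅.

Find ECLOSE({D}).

{C, D}

Begin with {D}.
D →ε {C}; add C.
ε-closure = {C, D}.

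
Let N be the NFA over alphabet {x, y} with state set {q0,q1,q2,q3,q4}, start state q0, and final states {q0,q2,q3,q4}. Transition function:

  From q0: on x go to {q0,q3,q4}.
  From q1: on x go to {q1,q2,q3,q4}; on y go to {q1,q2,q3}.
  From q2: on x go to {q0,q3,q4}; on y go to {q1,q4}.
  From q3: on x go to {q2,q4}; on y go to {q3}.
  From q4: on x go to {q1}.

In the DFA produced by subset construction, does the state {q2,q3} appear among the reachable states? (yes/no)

no

Start state of the DFA: {q0}.
{q0} --x--> {q0,q3,q4}  [new]
{q0} --y--> ∅  [new]
{q0,q3,q4} --x--> {q0,q1,q2,q3,q4}  [new]
{q0,q3,q4} --y--> {q3}  [new]
∅ --x--> ∅  [seen]
∅ --y--> ∅  [seen]
{q0,q1,q2,q3,q4} --x--> {q0,q1,q2,q3,q4}  [seen]
{q0,q1,q2,q3,q4} --y--> {q1,q2,q3,q4}  [new]
{q3} --x--> {q2,q4}  [new]
{q3} --y--> {q3}  [seen]
{q1,q2,q3,q4} --x--> {q0,q1,q2,q3,q4}  [seen]
{q1,q2,q3,q4} --y--> {q1,q2,q3,q4}  [seen]
{q2,q4} --x--> {q0,q1,q3,q4}  [new]
{q2,q4} --y--> {q1,q4}  [new]
{q0,q1,q3,q4} --x--> {q0,q1,q2,q3,q4}  [seen]
{q0,q1,q3,q4} --y--> {q1,q2,q3}  [new]
{q1,q4} --x--> {q1,q2,q3,q4}  [seen]
{q1,q4} --y--> {q1,q2,q3}  [seen]
{q1,q2,q3} --x--> {q0,q1,q2,q3,q4}  [seen]
{q1,q2,q3} --y--> {q1,q2,q3,q4}  [seen]
Reachable DFA states: {q0}, {q0,q3,q4}, ∅, {q0,q1,q2,q3,q4}, {q3}, {q1,q2,q3,q4}, {q2,q4}, {q0,q1,q3,q4}, {q1,q4}, {q1,q2,q3}.
{q2,q3} is not among them.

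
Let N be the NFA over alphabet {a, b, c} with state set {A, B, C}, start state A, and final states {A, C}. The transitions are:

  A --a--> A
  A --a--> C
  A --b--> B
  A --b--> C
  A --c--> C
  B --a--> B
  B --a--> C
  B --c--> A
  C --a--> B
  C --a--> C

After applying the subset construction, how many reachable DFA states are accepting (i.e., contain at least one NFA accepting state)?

Start state of the DFA: {A}.
{A} --a--> {A, C}  [new]
{A} --b--> {B, C}  [new]
{A} --c--> {C}  [new]
{A, C} --a--> {A, B, C}  [new]
{A, C} --b--> {B, C}  [seen]
{A, C} --c--> {C}  [seen]
{B, C} --a--> {B, C}  [seen]
{B, C} --b--> ∅  [new]
{B, C} --c--> {A}  [seen]
{C} --a--> {B, C}  [seen]
{C} --b--> ∅  [seen]
{C} --c--> ∅  [seen]
{A, B, C} --a--> {A, B, C}  [seen]
{A, B, C} --b--> {B, C}  [seen]
{A, B, C} --c--> {A, C}  [seen]
∅ --a--> ∅  [seen]
∅ --b--> ∅  [seen]
∅ --c--> ∅  [seen]
Reachable DFA states: {A}, {A, C}, {B, C}, {C}, {A, B, C}, ∅.
Accepting DFA states (contain an NFA accepting state): {A}, {A, C}, {B, C}, {C}, {A, B, C}.

5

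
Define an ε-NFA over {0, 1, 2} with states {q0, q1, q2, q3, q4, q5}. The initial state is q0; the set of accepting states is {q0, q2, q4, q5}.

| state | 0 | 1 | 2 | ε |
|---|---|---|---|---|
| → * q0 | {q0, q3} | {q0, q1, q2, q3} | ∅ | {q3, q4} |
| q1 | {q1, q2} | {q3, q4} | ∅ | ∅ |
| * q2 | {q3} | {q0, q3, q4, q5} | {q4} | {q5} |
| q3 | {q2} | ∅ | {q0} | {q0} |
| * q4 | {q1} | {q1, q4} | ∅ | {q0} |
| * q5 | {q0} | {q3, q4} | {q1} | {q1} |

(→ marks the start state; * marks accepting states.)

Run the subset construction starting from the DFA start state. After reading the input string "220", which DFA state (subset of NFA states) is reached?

{q0, q1, q2, q3, q4, q5}

Start: {q0, q3, q4}.
δ(q0,2) = ∅; δ(q3,2) = {q0}; δ(q4,2) = ∅.
Union: {q0}.
ε-closure gives {q0, q3, q4}.
After 2: {q0, q3, q4}.
δ(q0,2) = ∅; δ(q3,2) = {q0}; δ(q4,2) = ∅.
Union: {q0}.
ε-closure gives {q0, q3, q4}.
After 2: {q0, q3, q4}.
δ(q0,0) = {q0, q3}; δ(q3,0) = {q2}; δ(q4,0) = {q1}.
Union: {q0, q1, q2, q3}.
ε-closure gives {q0, q1, q2, q3, q4, q5}.
After 0: {q0, q1, q2, q3, q4, q5}.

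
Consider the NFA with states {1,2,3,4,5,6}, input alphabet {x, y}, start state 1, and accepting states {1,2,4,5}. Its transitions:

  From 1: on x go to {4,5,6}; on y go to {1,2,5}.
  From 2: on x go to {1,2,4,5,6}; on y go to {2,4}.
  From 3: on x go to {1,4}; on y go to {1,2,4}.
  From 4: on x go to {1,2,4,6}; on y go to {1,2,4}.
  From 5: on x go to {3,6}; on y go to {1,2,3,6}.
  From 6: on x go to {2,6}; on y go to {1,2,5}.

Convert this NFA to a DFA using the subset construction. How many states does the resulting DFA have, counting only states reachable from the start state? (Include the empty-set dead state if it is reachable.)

7

Start state of the DFA: {1}.
{1} --x--> {4,5,6}  [new]
{1} --y--> {1,2,5}  [new]
{4,5,6} --x--> {1,2,3,4,6}  [new]
{4,5,6} --y--> {1,2,3,4,5,6}  [new]
{1,2,5} --x--> {1,2,3,4,5,6}  [seen]
{1,2,5} --y--> {1,2,3,4,5,6}  [seen]
{1,2,3,4,6} --x--> {1,2,4,5,6}  [new]
{1,2,3,4,6} --y--> {1,2,4,5}  [new]
{1,2,3,4,5,6} --x--> {1,2,3,4,5,6}  [seen]
{1,2,3,4,5,6} --y--> {1,2,3,4,5,6}  [seen]
{1,2,4,5,6} --x--> {1,2,3,4,5,6}  [seen]
{1,2,4,5,6} --y--> {1,2,3,4,5,6}  [seen]
{1,2,4,5} --x--> {1,2,3,4,5,6}  [seen]
{1,2,4,5} --y--> {1,2,3,4,5,6}  [seen]
Reachable DFA states: {1}, {4,5,6}, {1,2,5}, {1,2,3,4,6}, {1,2,3,4,5,6}, {1,2,4,5,6}, {1,2,4,5}.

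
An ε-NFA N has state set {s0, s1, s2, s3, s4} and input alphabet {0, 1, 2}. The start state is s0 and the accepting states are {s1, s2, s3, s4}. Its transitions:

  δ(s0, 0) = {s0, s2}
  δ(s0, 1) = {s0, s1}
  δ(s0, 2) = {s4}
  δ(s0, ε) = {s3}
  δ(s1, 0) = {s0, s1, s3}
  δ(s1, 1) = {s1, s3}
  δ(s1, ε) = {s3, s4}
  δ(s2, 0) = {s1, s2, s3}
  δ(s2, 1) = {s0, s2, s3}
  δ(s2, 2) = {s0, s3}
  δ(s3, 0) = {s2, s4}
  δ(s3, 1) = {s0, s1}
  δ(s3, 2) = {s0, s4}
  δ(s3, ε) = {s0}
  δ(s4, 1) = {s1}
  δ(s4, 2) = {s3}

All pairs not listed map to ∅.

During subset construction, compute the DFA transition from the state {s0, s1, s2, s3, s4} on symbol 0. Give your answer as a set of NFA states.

δ(s0,0) = {s0, s2}; δ(s1,0) = {s0, s1, s3}; δ(s2,0) = {s1, s2, s3}; δ(s3,0) = {s2, s4}; δ(s4,0) = ∅.
Union: {s0, s1, s2, s3, s4}.

{s0, s1, s2, s3, s4}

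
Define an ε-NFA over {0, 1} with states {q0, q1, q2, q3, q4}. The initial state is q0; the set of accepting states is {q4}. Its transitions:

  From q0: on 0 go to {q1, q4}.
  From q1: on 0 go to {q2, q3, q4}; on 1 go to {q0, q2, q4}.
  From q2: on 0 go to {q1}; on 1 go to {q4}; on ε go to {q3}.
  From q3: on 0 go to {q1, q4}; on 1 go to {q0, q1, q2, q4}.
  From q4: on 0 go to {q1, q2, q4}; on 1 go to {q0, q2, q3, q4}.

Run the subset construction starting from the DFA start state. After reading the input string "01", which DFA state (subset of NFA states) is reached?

Start: {q0}.
δ(q0,0) = {q1, q4}.
Union: {q1, q4}.
After 0: {q1, q4}.
δ(q1,1) = {q0, q2, q4}; δ(q4,1) = {q0, q2, q3, q4}.
Union: {q0, q2, q3, q4}.
After 1: {q0, q2, q3, q4}.

{q0, q2, q3, q4}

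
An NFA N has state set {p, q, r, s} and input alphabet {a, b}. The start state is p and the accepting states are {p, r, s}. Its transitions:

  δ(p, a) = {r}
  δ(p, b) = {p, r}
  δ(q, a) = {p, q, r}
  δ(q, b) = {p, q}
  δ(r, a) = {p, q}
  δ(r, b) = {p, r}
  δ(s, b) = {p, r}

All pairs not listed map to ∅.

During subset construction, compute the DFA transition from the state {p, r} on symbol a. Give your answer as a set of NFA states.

δ(p,a) = {r}; δ(r,a) = {p, q}.
Union: {p, q, r}.

{p, q, r}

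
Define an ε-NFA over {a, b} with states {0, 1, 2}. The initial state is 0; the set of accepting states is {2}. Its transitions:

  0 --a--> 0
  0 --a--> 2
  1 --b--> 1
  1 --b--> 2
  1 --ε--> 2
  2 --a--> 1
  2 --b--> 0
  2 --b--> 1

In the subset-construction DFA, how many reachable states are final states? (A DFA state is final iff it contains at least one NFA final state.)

2

Start state of the DFA: {0} (ε-closure of the NFA start).
{0} --a--> {0, 2}  [new]
{0} --b--> ∅  [new]
{0, 2} --a--> {0, 1, 2}  [new]
{0, 2} --b--> {0, 1, 2}  [seen]
∅ --a--> ∅  [seen]
∅ --b--> ∅  [seen]
{0, 1, 2} --a--> {0, 1, 2}  [seen]
{0, 1, 2} --b--> {0, 1, 2}  [seen]
Reachable DFA states: {0}, {0, 2}, ∅, {0, 1, 2}.
Accepting DFA states (contain an NFA accepting state): {0, 2}, {0, 1, 2}.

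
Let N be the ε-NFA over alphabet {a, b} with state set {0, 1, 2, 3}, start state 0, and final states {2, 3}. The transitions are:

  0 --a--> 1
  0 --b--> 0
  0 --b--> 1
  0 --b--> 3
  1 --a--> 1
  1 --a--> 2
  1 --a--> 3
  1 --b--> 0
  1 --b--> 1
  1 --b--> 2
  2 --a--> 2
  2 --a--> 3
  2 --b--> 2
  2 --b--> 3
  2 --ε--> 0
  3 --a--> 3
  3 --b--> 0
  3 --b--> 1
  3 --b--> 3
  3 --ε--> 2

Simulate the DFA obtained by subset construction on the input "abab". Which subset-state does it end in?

Start: {0}.
δ(0,a) = {1}.
Union: {1}.
After a: {1}.
δ(1,b) = {0, 1, 2}.
Union: {0, 1, 2}.
After b: {0, 1, 2}.
δ(0,a) = {1}; δ(1,a) = {1, 2, 3}; δ(2,a) = {2, 3}.
Union: {1, 2, 3}.
ε-closure gives {0, 1, 2, 3}.
After a: {0, 1, 2, 3}.
δ(0,b) = {0, 1, 3}; δ(1,b) = {0, 1, 2}; δ(2,b) = {2, 3}; δ(3,b) = {0, 1, 3}.
Union: {0, 1, 2, 3}.
After b: {0, 1, 2, 3}.

{0, 1, 2, 3}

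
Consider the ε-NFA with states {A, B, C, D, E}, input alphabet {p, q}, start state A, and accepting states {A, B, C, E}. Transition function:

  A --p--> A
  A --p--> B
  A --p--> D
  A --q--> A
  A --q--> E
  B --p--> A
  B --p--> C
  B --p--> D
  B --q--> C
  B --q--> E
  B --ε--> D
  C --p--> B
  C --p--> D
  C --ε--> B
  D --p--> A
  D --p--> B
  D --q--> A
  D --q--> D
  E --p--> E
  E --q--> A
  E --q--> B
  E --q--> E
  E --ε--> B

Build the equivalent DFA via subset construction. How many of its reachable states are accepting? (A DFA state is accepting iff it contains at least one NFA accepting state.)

5

Start state of the DFA: {A} (ε-closure of the NFA start).
{A} --p--> {A, B, D}  [new]
{A} --q--> {A, B, D, E}  [new]
{A, B, D} --p--> {A, B, C, D}  [new]
{A, B, D} --q--> {A, B, C, D, E}  [new]
{A, B, D, E} --p--> {A, B, C, D, E}  [seen]
{A, B, D, E} --q--> {A, B, C, D, E}  [seen]
{A, B, C, D} --p--> {A, B, C, D}  [seen]
{A, B, C, D} --q--> {A, B, C, D, E}  [seen]
{A, B, C, D, E} --p--> {A, B, C, D, E}  [seen]
{A, B, C, D, E} --q--> {A, B, C, D, E}  [seen]
Reachable DFA states: {A}, {A, B, D}, {A, B, D, E}, {A, B, C, D}, {A, B, C, D, E}.
Accepting DFA states (contain an NFA accepting state): {A}, {A, B, D}, {A, B, D, E}, {A, B, C, D}, {A, B, C, D, E}.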